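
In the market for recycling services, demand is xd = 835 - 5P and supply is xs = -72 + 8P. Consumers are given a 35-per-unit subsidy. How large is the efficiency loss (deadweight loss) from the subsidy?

Deadweight loss = 24500/13

Pre-subsidy: 835 - 5P = -72 + 8P gives P* = 907/13, x* = 6320/13.
With the rebate, buyers effectively pay Pb = Ps − 35, where Ps is the price sellers receive.
Demand in terms of Ps becomes xd = 835 − 5(Ps − 35) = 1010 - 5Ps. Setting this equal to supply: 1010 - 5Ps = -72 + 8Ps, so Ps = 1082/13.
Buyers pay Pb = 1082/13 − 35 = 627/13; x' = -72 + 8·(1082/13) = 7720/13.
The subsidy expands output by 7720/13 − 6320/13 = 1400/13 past the efficient level; on those units the gap between marginal cost and willingness to pay runs from 0 up to 35.
DWL = ½ × 35 × 1400/13 = 24500/13.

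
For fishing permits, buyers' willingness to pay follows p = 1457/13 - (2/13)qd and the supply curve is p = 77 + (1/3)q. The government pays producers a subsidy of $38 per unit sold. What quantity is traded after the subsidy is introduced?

q' = 150

Pre-subsidy: 1457/13 - (2/13)q = 77 + (1/3)q gives q* = 72 and p* = 101.
With the subsidy, sellers receive ps = pb + 38 for each unit, where pb is the price buyers pay.
On the curves, pb = 1457/13 - (2/13)q and ps = 77 + (1/3)q; the wedge ps − pb = 38 gives 77 + (1/3)q − (1457/13 - (2/13)q) = 38, so q' = 150.
Then pb = 1457/13 − (2/13)·150 = 89 and ps = 77 + (1/3)·150 = 127.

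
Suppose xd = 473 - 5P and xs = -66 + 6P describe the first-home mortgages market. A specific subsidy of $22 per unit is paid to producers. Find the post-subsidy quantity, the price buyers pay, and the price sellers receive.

x' = 288; buyers pay $37; sellers receive $59

Pre-subsidy: 473 - 5P = -66 + 6P gives P* = 49, x* = 228.
With the subsidy, sellers receive Ps = Pb + 22 for each unit, where Pb is the price buyers pay.
Supply in terms of Pb becomes xs = -66 + 6(Pb + 22) = 66 + 6Pb. Setting this equal to demand: 473 - 5Pb = 66 + 6Pb, so Pb = 37.
Sellers receive Ps = 37 + 22 = 59; x' = 473 − 5·37 = 288.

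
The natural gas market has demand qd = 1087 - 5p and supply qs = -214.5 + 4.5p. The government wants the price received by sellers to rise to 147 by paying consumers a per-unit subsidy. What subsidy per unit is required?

At a seller price of 147, quantity supplied is -214.5 + 4.5·147 = 447.
Buyers absorb 447 only when they pay pb with 1087 − 5·pb = 447, i.e. pb = 128.
s = ps − pb = 147 − 128 = 19.

Required subsidy s = 19 per unit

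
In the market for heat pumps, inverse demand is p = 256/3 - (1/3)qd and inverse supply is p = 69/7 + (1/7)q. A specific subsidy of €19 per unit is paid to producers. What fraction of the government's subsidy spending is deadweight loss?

DWL / government spending = 399/3968

Pre-subsidy: 256/3 - (1/3)q = 69/7 + (1/7)q gives q* = 158.5 and p* = 32.5.
With the subsidy, sellers receive ps = pb + 19 for each unit, where pb is the price buyers pay.
On the curves, pb = 256/3 - (1/3)q and ps = 69/7 + (1/7)q; the wedge ps − pb = 19 gives 69/7 + (1/7)q − (256/3 - (1/3)q) = 19, so q' = 198.4.
Then pb = 256/3 − (1/3)·198.4 = 19.2 and ps = 69/7 + (1/7)·198.4 = 38.2.
ΔCS = ½(158.5 + 198.4)(32.5 − 19.2) = 2373.385; ΔPS = ½(158.5 + 198.4)(38.2 − 32.5) = 1017.165.
Government spending = 19 × 198.4 = 3769.6.
DWL = ½ × 19 × (198.4 − 158.5) = 379.05; fraction = 379.05 / 3769.6 = 399/3968.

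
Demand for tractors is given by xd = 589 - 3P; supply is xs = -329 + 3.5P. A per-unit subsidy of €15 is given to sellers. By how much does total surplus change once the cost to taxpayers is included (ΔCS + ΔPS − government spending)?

Net change in total surplus = -4725/26

Pre-subsidy: 589 - 3P = -329 + 3.5P gives P* = 1836/13, x* = 2149/13.
With the subsidy, sellers receive Ps = Pb + 15 for each unit, where Pb is the price buyers pay.
Supply in terms of Pb becomes xs = -329 + 3.5(Pb + 15) = -276.5 + 3.5Pb. Setting this equal to demand: 589 - 3Pb = -276.5 + 3.5Pb, so Pb = 1731/13.
Sellers receive Ps = 1731/13 + 15 = 1926/13; x' = 589 − 3·(1731/13) = 2464/13.
ΔCS = ½(2149/13 + 2464/13)(1836/13 − 1731/13) = 484365/338; ΔPS = ½(2149/13 + 2464/13)(1926/13 − 1836/13) = 207585/169.
Government spending = 15 × 2464/13 = 36960/13.
Net change = 484365/338 + 207585/169 − 36960/13 = -4725/26. The loss equals the DWL triangle ½·15·315/13.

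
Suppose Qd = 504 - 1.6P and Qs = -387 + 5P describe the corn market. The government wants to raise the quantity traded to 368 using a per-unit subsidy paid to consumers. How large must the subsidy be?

At Q = 368, invert demand for the buyer price: Pb = (504 − 368)/1.6 = 85; invert supply for the seller price: Ps = (368 − (-387))/5 = 151.
The subsidy must fill the gap: s = Ps − Pb = 151 − 85 = 66.

Required subsidy s = 66 per unit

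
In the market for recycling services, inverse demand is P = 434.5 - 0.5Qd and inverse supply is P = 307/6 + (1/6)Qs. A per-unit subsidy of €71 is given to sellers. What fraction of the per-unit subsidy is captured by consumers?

Pre-subsidy: 434.5 - 0.5Q = 307/6 + (1/6)Q gives Q* = 575 and P* = 147.
With the subsidy, sellers receive Ps = Pb + 71 for each unit, where Pb is the price buyers pay.
On the curves, Pb = 434.5 - 0.5Q and Ps = 307/6 + (1/6)Q; the wedge Ps − Pb = 71 gives 307/6 + (1/6)Q − (434.5 - 0.5Q) = 71, so Q' = 681.5.
Then Pb = 434.5 − 0.5·681.5 = 93.75 and Ps = 307/6 + (1/6)·681.5 = 164.75.
Buyers' price falls by P* − Pb = 147 − 93.75 = 53.25; sellers' price rises by Ps − P* = 164.75 − 147 = 17.75.
So consumers capture 53.25/71 = 0.75 of each unit of subsidy.

Consumer share = 0.75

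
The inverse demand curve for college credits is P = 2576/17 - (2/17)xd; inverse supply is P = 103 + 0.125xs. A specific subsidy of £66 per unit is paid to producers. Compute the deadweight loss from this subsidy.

Pre-subsidy: 2576/17 - (2/17)x = 103 + 0.125x gives x* = 200 and P* = 128.
With the subsidy, sellers receive Ps = Pb + 66 for each unit, where Pb is the price buyers pay.
On the curves, Pb = 2576/17 - (2/17)x and Ps = 103 + 0.125x; the wedge Ps − Pb = 66 gives 103 + 0.125x − (2576/17 - (2/17)x) = 66, so x' = 472.
Then Pb = 2576/17 − (2/17)·472 = 96 and Ps = 103 + 0.125·472 = 162.
The subsidy expands output by 472 − 200 = 272 past the efficient level; on those units the gap between marginal cost and willingness to pay runs from 0 up to 66.
DWL = ½ × 66 × 272 = 8976.

Deadweight loss = £8976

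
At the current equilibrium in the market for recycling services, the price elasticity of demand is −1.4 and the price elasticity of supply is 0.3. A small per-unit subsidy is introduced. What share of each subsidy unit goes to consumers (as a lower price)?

For a small subsidy around the equilibrium, the benefit split depends on the relative slopes, which at a point are proportional to the elasticities.
Buyer share = εs/(εs + |εd|) = 0.3/(0.3 + 1.4) = 3/17; seller share = |εd|/(εs + |εd|) = 14/17.

Consumer share = 3/17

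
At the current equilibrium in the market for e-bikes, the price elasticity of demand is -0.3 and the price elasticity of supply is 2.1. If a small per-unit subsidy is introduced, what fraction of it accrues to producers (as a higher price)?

Producer share = 0.125

For a small subsidy around the equilibrium, the benefit split depends on the relative slopes, which at a point are proportional to the elasticities.
Buyer share = εs/(εs + |εd|) = 2.1/(2.1 + 0.3) = 0.875; seller share = |εd|/(εs + |εd|) = 0.125.
So producers capture 0.125 of the subsidy.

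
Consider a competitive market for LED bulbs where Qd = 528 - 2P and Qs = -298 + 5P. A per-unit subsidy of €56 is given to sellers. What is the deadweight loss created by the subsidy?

Deadweight loss = €2240

Pre-subsidy: 528 - 2P = -298 + 5P gives P* = 118, Q* = 292.
With the subsidy, sellers receive Ps = Pb + 56 for each unit, where Pb is the price buyers pay.
Supply in terms of Pb becomes Qs = -298 + 5(Pb + 56) = -18 + 5Pb. Setting this equal to demand: 528 - 2Pb = -18 + 5Pb, so Pb = 78.
Sellers receive Ps = 78 + 56 = 134; Q' = 528 − 2·78 = 372.
The subsidy expands output by 372 − 292 = 80 past the efficient level; on those units the gap between marginal cost and willingness to pay runs from 0 up to 56.
DWL = ½ × 56 × 80 = 2240.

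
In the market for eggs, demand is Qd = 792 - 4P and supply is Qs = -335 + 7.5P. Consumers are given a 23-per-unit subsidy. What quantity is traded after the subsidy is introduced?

Q' = 460

Pre-subsidy: 792 - 4P = -335 + 7.5P gives P* = 98, Q* = 400.
With the rebate, buyers effectively pay Pb = Ps − 23, where Ps is the price sellers receive.
Demand in terms of Ps becomes Qd = 792 − 4(Ps − 23) = 884 - 4Ps. Setting this equal to supply: 884 - 4Ps = -335 + 7.5Ps, so Ps = 106.
Buyers pay Pb = 106 − 23 = 83; Q' = -335 + 7.5·106 = 460.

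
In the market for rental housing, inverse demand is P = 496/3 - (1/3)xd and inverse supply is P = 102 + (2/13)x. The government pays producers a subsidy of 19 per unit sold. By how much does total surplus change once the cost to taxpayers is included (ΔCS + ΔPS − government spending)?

Net change in total surplus = -370.5

Pre-subsidy: 496/3 - (1/3)x = 102 + (2/13)x gives x* = 130 and P* = 122.
With the subsidy, sellers receive Ps = Pb + 19 for each unit, where Pb is the price buyers pay.
On the curves, Pb = 496/3 - (1/3)x and Ps = 102 + (2/13)x; the wedge Ps − Pb = 19 gives 102 + (2/13)x − (496/3 - (1/3)x) = 19, so x' = 169.
Then Pb = 496/3 − (1/3)·169 = 109 and Ps = 102 + (2/13)·169 = 128.
ΔCS = ½(130 + 169)(122 − 109) = 1943.5; ΔPS = ½(130 + 169)(128 − 122) = 897.
Government spending = 19 × 169 = 3211.
Net change = 1943.5 + 897 − 3211 = -370.5. The loss equals the DWL triangle ½·19·39.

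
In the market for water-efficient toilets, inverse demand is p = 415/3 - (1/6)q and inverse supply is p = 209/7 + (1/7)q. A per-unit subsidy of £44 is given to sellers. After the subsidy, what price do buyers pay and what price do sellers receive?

Buyers pay 731/13; sellers receive 1303/13

Pre-subsidy: 415/3 - (1/6)q = 209/7 + (1/7)q gives q* = 4556/13 and p* = 1039/13.
With the subsidy, sellers receive ps = pb + 44 for each unit, where pb is the price buyers pay.
On the curves, pb = 415/3 - (1/6)q and ps = 209/7 + (1/7)q; the wedge ps − pb = 44 gives 209/7 + (1/7)q − (415/3 - (1/6)q) = 44, so q' = 6404/13.
Then pb = 415/3 − (1/6)·(6404/13) = 731/13 and ps = 209/7 + (1/7)·(6404/13) = 1303/13.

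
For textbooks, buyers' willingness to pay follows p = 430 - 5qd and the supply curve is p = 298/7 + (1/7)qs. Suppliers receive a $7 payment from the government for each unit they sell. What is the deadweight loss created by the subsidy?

Pre-subsidy: 430 - 5q = 298/7 + (1/7)q gives q* = 226/3 and p* = 160/3.
With the subsidy, sellers receive ps = pb + 7 for each unit, where pb is the price buyers pay.
On the curves, pb = 430 - 5q and ps = 298/7 + (1/7)q; the wedge ps − pb = 7 gives 298/7 + (1/7)q − (430 - 5q) = 7, so q' = 2761/36.
Then pb = 430 − 5·(2761/36) = 1675/36 and ps = 298/7 + (1/7)·(2761/36) = 1927/36.
The subsidy expands output by 2761/36 − 226/3 = 49/36 past the efficient level; on those units the gap between marginal cost and willingness to pay runs from 0 up to 7.
DWL = ½ × 7 × 49/36 = 343/72.

Deadweight loss = 343/72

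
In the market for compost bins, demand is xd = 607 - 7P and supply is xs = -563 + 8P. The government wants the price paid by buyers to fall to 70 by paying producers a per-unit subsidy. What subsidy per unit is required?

At a buyer price of 70, quantity demanded is 607 − 7·70 = 117.
Sellers supply 117 only when they receive Ps with -563 + 8·Ps = 117, i.e. Ps = 85.
s = Ps − Pb = 85 − 70 = 15.

Required subsidy s = 15 per unit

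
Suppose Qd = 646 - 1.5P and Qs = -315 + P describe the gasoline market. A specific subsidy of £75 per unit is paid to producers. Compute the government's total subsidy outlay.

Pre-subsidy: 646 - 1.5P = -315 + P gives P* = 384.4, Q* = 69.4.
With the subsidy, sellers receive Ps = Pb + 75 for each unit, where Pb is the price buyers pay.
Supply in terms of Pb becomes Qs = -315 + 1(Pb + 75) = -240 + Pb. Setting this equal to demand: 646 - 1.5Pb = -240 + Pb, so Pb = 354.4.
Sellers receive Ps = 354.4 + 75 = 429.4; Q' = 646 − 1.5·354.4 = 114.4.
Government outlay = subsidy × quantity = 75 × 114.4 = 8580.

Government cost = £8580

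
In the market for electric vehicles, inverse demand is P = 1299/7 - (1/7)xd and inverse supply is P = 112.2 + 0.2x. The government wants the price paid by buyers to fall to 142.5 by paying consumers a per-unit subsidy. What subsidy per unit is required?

At a buyer price of 142.5, quantity demanded is 1299 − 7·142.5 = 301.5.
Sellers supply 301.5 only when they receive Ps = 112.2 + 0.2·301.5 = 172.5.
s = Ps − Pb = 172.5 − 142.5 = 30.

Required subsidy s = 30 per unit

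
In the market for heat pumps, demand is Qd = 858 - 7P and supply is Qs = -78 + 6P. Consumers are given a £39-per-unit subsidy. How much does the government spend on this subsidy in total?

Pre-subsidy: 858 - 7P = -78 + 6P gives P* = 72, Q* = 354.
With the rebate, buyers effectively pay Pb = Ps − 39, where Ps is the price sellers receive.
Demand in terms of Ps becomes Qd = 858 − 7(Ps − 39) = 1131 - 7Ps. Setting this equal to supply: 1131 - 7Ps = -78 + 6Ps, so Ps = 93.
Buyers pay Pb = 93 − 39 = 54; Q' = -78 + 6·93 = 480.
Government outlay = subsidy × quantity = 39 × 480 = 18720.

Government cost = £18720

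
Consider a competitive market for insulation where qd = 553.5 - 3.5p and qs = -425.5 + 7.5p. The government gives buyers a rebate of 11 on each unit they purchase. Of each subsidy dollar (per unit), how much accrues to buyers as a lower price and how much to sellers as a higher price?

Buyers gain 7.5 per unit; sellers gain 3.5 per unit

Pre-subsidy: 553.5 - 3.5p = -425.5 + 7.5p gives p* = 89, q* = 242.
With the rebate, buyers effectively pay pb = ps − 11, where ps is the price sellers receive.
Demand in terms of ps becomes qd = 553.5 − 3.5(ps − 11) = 592 - 3.5ps. Setting this equal to supply: 592 - 3.5ps = -425.5 + 7.5ps, so ps = 92.5.
Buyers pay pb = 92.5 − 11 = 81.5; q' = -425.5 + 7.5·92.5 = 268.25.
Buyers' price falls by p* − pb = 89 − 81.5 = 7.5; sellers' price rises by ps − p* = 92.5 − 89 = 3.5.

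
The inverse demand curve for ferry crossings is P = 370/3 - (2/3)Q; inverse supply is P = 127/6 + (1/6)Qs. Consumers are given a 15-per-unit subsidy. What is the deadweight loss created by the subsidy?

Deadweight loss = 135

Pre-subsidy: 370/3 - (2/3)Q = 127/6 + (1/6)Q gives Q* = 122.6 and P* = 41.6.
With the rebate, buyers effectively pay Pb = Ps − 15, where Ps is the price sellers receive.
On the curves, Pb = 370/3 - (2/3)Q and Ps = 127/6 + (1/6)Q; the wedge Ps − Pb = 15 gives 127/6 + (1/6)Q − (370/3 - (2/3)Q) = 15, so Q' = 140.6.
Then Pb = 370/3 − (2/3)·140.6 = 29.6 and Ps = 127/6 + (1/6)·140.6 = 44.6.
The subsidy expands output by 140.6 − 122.6 = 18 past the efficient level; on those units the gap between marginal cost and willingness to pay runs from 0 up to 15.
DWL = ½ × 15 × 18 = 135.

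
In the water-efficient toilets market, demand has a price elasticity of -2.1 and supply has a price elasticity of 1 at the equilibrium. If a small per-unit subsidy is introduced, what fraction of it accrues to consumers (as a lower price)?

For a small subsidy around the equilibrium, the benefit split depends on the relative slopes, which at a point are proportional to the elasticities.
Buyer share = εs/(εs + |εd|) = 1/(1 + 2.1) = 10/31; seller share = |εd|/(εs + |εd|) = 21/31.

Consumer share = 10/31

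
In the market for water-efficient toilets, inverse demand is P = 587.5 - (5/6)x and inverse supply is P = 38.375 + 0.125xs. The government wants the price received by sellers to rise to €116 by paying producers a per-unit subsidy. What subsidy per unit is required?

At a seller price of 116, quantity supplied is -307 + 8·116 = 621.
Buyers absorb 621 only when they pay Pb = 587.5 − (5/6)·621 = 70.
s = Ps − Pb = 116 − 70 = 46.

Required subsidy s = €46 per unit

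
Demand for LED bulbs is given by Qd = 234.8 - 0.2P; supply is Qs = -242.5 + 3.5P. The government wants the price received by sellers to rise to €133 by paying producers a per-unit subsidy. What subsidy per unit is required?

At a seller price of 133, quantity supplied is -242.5 + 3.5·133 = 223.
Buyers absorb 223 only when they pay Pb with 234.8 − 0.2·Pb = 223, i.e. Pb = 59.
s = Ps − Pb = 133 − 59 = 74.

Required subsidy s = €74 per unit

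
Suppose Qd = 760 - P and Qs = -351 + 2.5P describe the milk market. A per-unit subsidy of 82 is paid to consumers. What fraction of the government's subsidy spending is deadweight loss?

Pre-subsidy: 760 - P = -351 + 2.5P gives P* = 2222/7, Q* = 3098/7.
With the rebate, buyers effectively pay Pb = Ps − 82, where Ps is the price sellers receive.
Demand in terms of Ps becomes Qd = 760 − 1(Ps − 82) = 842 - Ps. Setting this equal to supply: 842 - Ps = -351 + 2.5Ps, so Ps = 2386/7.
Buyers pay Pb = 2386/7 − 82 = 1812/7; Q' = -351 + 2.5·(2386/7) = 3508/7.
ΔCS = ½(3098/7 + 3508/7)(2222/7 − 1812/7) = 1354230/49; ΔPS = ½(3098/7 + 3508/7)(2386/7 − 2222/7) = 541692/49.
Government spending = 82 × 3508/7 = 287656/7.
DWL = ½ × 82 × (3508/7 − 3098/7) = 16810/7; fraction = (16810/7) / (287656/7) = 205/3508.

DWL / government spending = 205/3508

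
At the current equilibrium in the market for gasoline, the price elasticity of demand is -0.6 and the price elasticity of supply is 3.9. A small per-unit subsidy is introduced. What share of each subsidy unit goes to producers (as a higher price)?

Producer share = 2/15

For a small subsidy around the equilibrium, the benefit split depends on the relative slopes, which at a point are proportional to the elasticities.
Buyer share = εs/(εs + |εd|) = 3.9/(3.9 + 0.6) = 13/15; seller share = |εd|/(εs + |εd|) = 2/15.
So producers capture 2/15 of the subsidy.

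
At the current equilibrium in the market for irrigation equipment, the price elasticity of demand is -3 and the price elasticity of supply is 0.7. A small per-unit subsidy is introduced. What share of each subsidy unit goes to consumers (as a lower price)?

Consumer share = 7/37

For a small subsidy around the equilibrium, the benefit split depends on the relative slopes, which at a point are proportional to the elasticities.
Buyer share = εs/(εs + |εd|) = 0.7/(0.7 + 3) = 7/37; seller share = |εd|/(εs + |εd|) = 30/37.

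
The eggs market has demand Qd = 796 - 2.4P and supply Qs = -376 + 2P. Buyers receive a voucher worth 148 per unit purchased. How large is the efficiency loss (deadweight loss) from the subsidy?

Deadweight loss = 131424/11

Pre-subsidy: 796 - 2.4P = -376 + 2P gives P* = 2930/11, Q* = 1724/11.
With the rebate, buyers effectively pay Pb = Ps − 148, where Ps is the price sellers receive.
Demand in terms of Ps becomes Qd = 796 − 2.4(Ps − 148) = 1151.2 - 2.4Ps. Setting this equal to supply: 1151.2 - 2.4Ps = -376 + 2Ps, so Ps = 3818/11.
Buyers pay Pb = 3818/11 − 148 = 2190/11; Q' = -376 + 2·(3818/11) = 3500/11.
The subsidy expands output by 3500/11 − 1724/11 = 1776/11 past the efficient level; on those units the gap between marginal cost and willingness to pay runs from 0 up to 148.
DWL = ½ × 148 × 1776/11 = 131424/11.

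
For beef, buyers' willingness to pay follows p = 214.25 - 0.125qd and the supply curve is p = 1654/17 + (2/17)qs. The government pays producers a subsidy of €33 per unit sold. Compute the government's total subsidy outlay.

Pre-subsidy: 214.25 - 0.125q = 1654/17 + (2/17)q gives q* = 482 and p* = 154.
With the subsidy, sellers receive ps = pb + 33 for each unit, where pb is the price buyers pay.
On the curves, pb = 214.25 - 0.125q and ps = 1654/17 + (2/17)q; the wedge ps − pb = 33 gives 1654/17 + (2/17)q − (214.25 - 0.125q) = 33, so q' = 618.
Then pb = 214.25 − 0.125·618 = 137 and ps = 1654/17 + (2/17)·618 = 170.
Government outlay = subsidy × quantity = 33 × 618 = 20394.

Government cost = €20394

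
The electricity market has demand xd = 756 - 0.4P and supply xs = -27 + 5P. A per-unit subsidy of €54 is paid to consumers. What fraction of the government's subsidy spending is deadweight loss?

DWL / government spending = 5/359

Pre-subsidy: 756 - 0.4P = -27 + 5P gives P* = 145, x* = 698.
With the rebate, buyers effectively pay Pb = Ps − 54, where Ps is the price sellers receive.
Demand in terms of Ps becomes xd = 756 − 0.4(Ps − 54) = 777.6 - 0.4Ps. Setting this equal to supply: 777.6 - 0.4Ps = -27 + 5Ps, so Ps = 149.
Buyers pay Pb = 149 − 54 = 95; x' = -27 + 5·149 = 718.
ΔCS = ½(698 + 718)(145 − 95) = 35400; ΔPS = ½(698 + 718)(149 − 145) = 2832.
Government spending = 54 × 718 = 38772.
DWL = ½ × 54 × (718 − 698) = 540; fraction = 540 / 38772 = 5/359.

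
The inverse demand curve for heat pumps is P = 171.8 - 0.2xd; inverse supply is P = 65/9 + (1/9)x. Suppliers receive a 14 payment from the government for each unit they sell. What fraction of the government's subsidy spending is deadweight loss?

Pre-subsidy: 171.8 - 0.2x = 65/9 + (1/9)x gives x* = 529 and P* = 66.
With the subsidy, sellers receive Ps = Pb + 14 for each unit, where Pb is the price buyers pay.
On the curves, Pb = 171.8 - 0.2x and Ps = 65/9 + (1/9)x; the wedge Ps − Pb = 14 gives 65/9 + (1/9)x − (171.8 - 0.2x) = 14, so x' = 574.
Then Pb = 171.8 − 0.2·574 = 57 and Ps = 65/9 + (1/9)·574 = 71.
ΔCS = ½(529 + 574)(66 − 57) = 4963.5; ΔPS = ½(529 + 574)(71 − 66) = 2757.5.
Government spending = 14 × 574 = 8036.
DWL = ½ × 14 × (574 − 529) = 315; fraction = 315 / 8036 = 45/1148.

DWL / government spending = 45/1148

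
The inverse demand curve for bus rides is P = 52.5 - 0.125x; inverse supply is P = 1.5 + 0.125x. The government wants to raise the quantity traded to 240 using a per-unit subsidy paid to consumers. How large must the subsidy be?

Required subsidy s = 9 per unit

At x = 240, from the demand curve buyers pay Pb = 52.5 − 0.125·240 = 22.5; from the supply curve sellers need Ps = 1.5 + 0.125·240 = 31.5.
The subsidy must fill the gap: s = Ps − Pb = 31.5 − 22.5 = 9.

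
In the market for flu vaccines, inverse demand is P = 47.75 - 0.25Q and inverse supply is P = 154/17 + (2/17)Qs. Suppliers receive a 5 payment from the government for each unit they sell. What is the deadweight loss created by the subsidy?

Deadweight loss = 34

Pre-subsidy: 47.75 - 0.25Q = 154/17 + (2/17)Q gives Q* = 105.24 and P* = 21.44.
With the subsidy, sellers receive Ps = Pb + 5 for each unit, where Pb is the price buyers pay.
On the curves, Pb = 47.75 - 0.25Q and Ps = 154/17 + (2/17)Q; the wedge Ps − Pb = 5 gives 154/17 + (2/17)Q − (47.75 - 0.25Q) = 5, so Q' = 118.84.
Then Pb = 47.75 − 0.25·118.84 = 18.04 and Ps = 154/17 + (2/17)·118.84 = 23.04.
The subsidy expands output by 118.84 − 105.24 = 13.6 past the efficient level; on those units the gap between marginal cost and willingness to pay runs from 0 up to 5.
DWL = ½ × 5 × 13.6 = 34.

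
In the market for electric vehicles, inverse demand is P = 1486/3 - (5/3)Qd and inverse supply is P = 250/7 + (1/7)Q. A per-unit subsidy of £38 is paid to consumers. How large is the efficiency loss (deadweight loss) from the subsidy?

Deadweight loss = £399

Pre-subsidy: 1486/3 - (5/3)Q = 250/7 + (1/7)Q gives Q* = 254 and P* = 72.
With the rebate, buyers effectively pay Pb = Ps − 38, where Ps is the price sellers receive.
On the curves, Pb = 1486/3 - (5/3)Q and Ps = 250/7 + (1/7)Q; the wedge Ps − Pb = 38 gives 250/7 + (1/7)Q − (1486/3 - (5/3)Q) = 38, so Q' = 275.
Then Pb = 1486/3 − (5/3)·275 = 37 and Ps = 250/7 + (1/7)·275 = 75.
The subsidy expands output by 275 − 254 = 21 past the efficient level; on those units the gap between marginal cost and willingness to pay runs from 0 up to 38.
DWL = ½ × 38 × 21 = 399.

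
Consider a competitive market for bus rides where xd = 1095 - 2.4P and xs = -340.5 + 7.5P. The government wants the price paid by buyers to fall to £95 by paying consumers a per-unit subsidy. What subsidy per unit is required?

At a buyer price of 95, quantity demanded is 1095 − 2.4·95 = 867.
Sellers supply 867 only when they receive Ps with -340.5 + 7.5·Ps = 867, i.e. Ps = 161.
s = Ps − Pb = 161 − 95 = 66.

Required subsidy s = £66 per unit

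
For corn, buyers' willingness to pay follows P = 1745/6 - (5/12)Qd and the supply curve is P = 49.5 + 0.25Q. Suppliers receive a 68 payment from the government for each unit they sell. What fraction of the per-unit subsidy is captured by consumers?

Pre-subsidy: 1745/6 - (5/12)Q = 49.5 + 0.25Q gives Q* = 362 and P* = 140.
With the subsidy, sellers receive Ps = Pb + 68 for each unit, where Pb is the price buyers pay.
On the curves, Pb = 1745/6 - (5/12)Q and Ps = 49.5 + 0.25Q; the wedge Ps − Pb = 68 gives 49.5 + 0.25Q − (1745/6 - (5/12)Q) = 68, so Q' = 464.
Then Pb = 1745/6 − (5/12)·464 = 97.5 and Ps = 49.5 + 0.25·464 = 165.5.
Buyers' price falls by P* − Pb = 140 − 97.5 = 42.5; sellers' price rises by Ps − P* = 165.5 − 140 = 25.5.
So consumers capture 42.5/68 = 0.625 of each unit of subsidy.

Consumer share = 0.625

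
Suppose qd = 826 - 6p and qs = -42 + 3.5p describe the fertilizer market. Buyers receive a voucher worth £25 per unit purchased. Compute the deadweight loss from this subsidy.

Deadweight loss = 13125/19

Pre-subsidy: 826 - 6p = -42 + 3.5p gives p* = 1736/19, q* = 5278/19.
With the rebate, buyers effectively pay pb = ps − 25, where ps is the price sellers receive.
Demand in terms of ps becomes qd = 826 − 6(ps − 25) = 976 - 6ps. Setting this equal to supply: 976 - 6ps = -42 + 3.5ps, so ps = 2036/19.
Buyers pay pb = 2036/19 − 25 = 1561/19; q' = -42 + 3.5·(2036/19) = 6328/19.
The subsidy expands output by 6328/19 − 5278/19 = 1050/19 past the efficient level; on those units the gap between marginal cost and willingness to pay runs from 0 up to 25.
DWL = ½ × 25 × 1050/19 = 13125/19.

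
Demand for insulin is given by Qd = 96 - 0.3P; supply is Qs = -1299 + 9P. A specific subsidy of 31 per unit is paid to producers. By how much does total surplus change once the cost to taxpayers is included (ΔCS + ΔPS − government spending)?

Net change in total surplus = -139.5

Pre-subsidy: 96 - 0.3P = -1299 + 9P gives P* = 150, Q* = 51.
With the subsidy, sellers receive Ps = Pb + 31 for each unit, where Pb is the price buyers pay.
Supply in terms of Pb becomes Qs = -1299 + 9(Pb + 31) = -1020 + 9Pb. Setting this equal to demand: 96 - 0.3Pb = -1020 + 9Pb, so Pb = 120.
Sellers receive Ps = 120 + 31 = 151; Q' = 96 − 0.3·120 = 60.
ΔCS = ½(51 + 60)(150 − 120) = 1665; ΔPS = ½(51 + 60)(151 − 150) = 55.5.
Government spending = 31 × 60 = 1860.
Net change = 1665 + 55.5 − 1860 = -139.5. The loss equals the DWL triangle ½·31·9.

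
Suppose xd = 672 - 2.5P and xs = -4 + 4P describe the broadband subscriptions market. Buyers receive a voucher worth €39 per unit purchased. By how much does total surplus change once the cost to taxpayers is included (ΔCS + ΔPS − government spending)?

Net change in total surplus = -€1170

Pre-subsidy: 672 - 2.5P = -4 + 4P gives P* = 104, x* = 412.
With the rebate, buyers effectively pay Pb = Ps − 39, where Ps is the price sellers receive.
Demand in terms of Ps becomes xd = 672 − 2.5(Ps − 39) = 769.5 - 2.5Ps. Setting this equal to supply: 769.5 - 2.5Ps = -4 + 4Ps, so Ps = 119.
Buyers pay Pb = 119 − 39 = 80; x' = -4 + 4·119 = 472.
ΔCS = ½(412 + 472)(104 − 80) = 10608; ΔPS = ½(412 + 472)(119 − 104) = 6630.
Government spending = 39 × 472 = 18408.
Net change = 10608 + 6630 − 18408 = -1170. The loss equals the DWL triangle ½·39·60.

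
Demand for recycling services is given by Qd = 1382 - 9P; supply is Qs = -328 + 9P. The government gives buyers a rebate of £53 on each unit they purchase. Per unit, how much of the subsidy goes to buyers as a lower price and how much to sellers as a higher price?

Pre-subsidy: 1382 - 9P = -328 + 9P gives P* = 95, Q* = 527.
With the rebate, buyers effectively pay Pb = Ps − 53, where Ps is the price sellers receive.
Demand in terms of Ps becomes Qd = 1382 − 9(Ps − 53) = 1859 - 9Ps. Setting this equal to supply: 1859 - 9Ps = -328 + 9Ps, so Ps = 121.5.
Buyers pay Pb = 121.5 − 53 = 68.5; Q' = -328 + 9·121.5 = 765.5.
Buyers' price falls by P* − Pb = 95 − 68.5 = 26.5; sellers' price rises by Ps − P* = 121.5 − 95 = 26.5.

Buyers gain £26.5 per unit; sellers gain £26.5 per unit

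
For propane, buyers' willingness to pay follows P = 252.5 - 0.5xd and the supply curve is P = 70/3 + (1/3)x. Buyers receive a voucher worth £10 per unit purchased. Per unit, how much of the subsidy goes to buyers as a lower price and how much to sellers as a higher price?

Buyers gain £6 per unit; sellers gain £4 per unit

Pre-subsidy: 252.5 - 0.5x = 70/3 + (1/3)x gives x* = 275 and P* = 115.
With the rebate, buyers effectively pay Pb = Ps − 10, where Ps is the price sellers receive.
On the curves, Pb = 252.5 - 0.5x and Ps = 70/3 + (1/3)x; the wedge Ps − Pb = 10 gives 70/3 + (1/3)x − (252.5 - 0.5x) = 10, so x' = 287.
Then Pb = 252.5 − 0.5·287 = 109 and Ps = 70/3 + (1/3)·287 = 119.
Buyers' price falls by P* − Pb = 115 − 109 = 6; sellers' price rises by Ps − P* = 119 − 115 = 4.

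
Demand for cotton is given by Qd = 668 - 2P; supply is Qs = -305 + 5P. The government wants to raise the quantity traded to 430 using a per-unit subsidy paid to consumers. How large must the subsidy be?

Required subsidy s = 28 per unit

At Q = 430, invert demand for the buyer price: Pb = (668 − 430)/2 = 119; invert supply for the seller price: Ps = (430 − (-305))/5 = 147.
The subsidy must fill the gap: s = Ps − Pb = 147 − 119 = 28.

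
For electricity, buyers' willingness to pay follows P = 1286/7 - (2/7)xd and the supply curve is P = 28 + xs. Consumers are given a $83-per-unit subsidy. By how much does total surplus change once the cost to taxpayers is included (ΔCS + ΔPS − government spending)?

Pre-subsidy: 1286/7 - (2/7)x = 28 + x gives x* = 1090/9 and P* = 1342/9.
With the rebate, buyers effectively pay Pb = Ps − 83, where Ps is the price sellers receive.
On the curves, Pb = 1286/7 - (2/7)x and Ps = 28 + x; the wedge Ps − Pb = 83 gives 28 + x − (1286/7 - (2/7)x) = 83, so x' = 557/3.
Then Pb = 1286/7 − (2/7)·(557/3) = 392/3 and Ps = 28 + 1·(557/3) = 641/3.
ΔCS = ½(1090/9 + 557/3)(1342/9 − 392/3) = 229163/81; ΔPS = ½(1090/9 + 557/3)(641/3 − 1342/9) = 1604141/162.
Government spending = 83 × 557/3 = 46231/3.
Net change = 229163/81 + 1604141/162 − 46231/3 = -48223/18. The loss equals the DWL triangle ½·83·581/9.

Net change in total surplus = -48223/18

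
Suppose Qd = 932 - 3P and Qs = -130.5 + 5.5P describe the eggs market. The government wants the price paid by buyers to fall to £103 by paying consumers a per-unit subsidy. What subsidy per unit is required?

Required subsidy s = £34 per unit

At a buyer price of 103, quantity demanded is 932 − 3·103 = 623.
Sellers supply 623 only when they receive Ps with -130.5 + 5.5·Ps = 623, i.e. Ps = 137.
s = Ps − Pb = 137 − 103 = 34.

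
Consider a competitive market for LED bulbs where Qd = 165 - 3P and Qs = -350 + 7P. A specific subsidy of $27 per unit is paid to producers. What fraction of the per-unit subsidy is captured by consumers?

Consumer share = 0.7

Pre-subsidy: 165 - 3P = -350 + 7P gives P* = 51.5, Q* = 10.5.
With the subsidy, sellers receive Ps = Pb + 27 for each unit, where Pb is the price buyers pay.
Supply in terms of Pb becomes Qs = -350 + 7(Pb + 27) = -161 + 7Pb. Setting this equal to demand: 165 - 3Pb = -161 + 7Pb, so Pb = 32.6.
Sellers receive Ps = 32.6 + 27 = 59.6; Q' = 165 − 3·32.6 = 67.2.
Buyers' price falls by P* − Pb = 51.5 − 32.6 = 18.9; sellers' price rises by Ps − P* = 59.6 − 51.5 = 8.1.
So consumers capture 18.9/27 = 0.7 of each unit of subsidy.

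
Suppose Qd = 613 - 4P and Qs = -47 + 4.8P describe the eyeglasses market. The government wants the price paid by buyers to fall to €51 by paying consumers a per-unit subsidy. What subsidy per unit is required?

At a buyer price of 51, quantity demanded is 613 − 4·51 = 409.
Sellers supply 409 only when they receive Ps with -47 + 4.8·Ps = 409, i.e. Ps = 95.
s = Ps − Pb = 95 − 51 = 44.

Required subsidy s = €44 per unit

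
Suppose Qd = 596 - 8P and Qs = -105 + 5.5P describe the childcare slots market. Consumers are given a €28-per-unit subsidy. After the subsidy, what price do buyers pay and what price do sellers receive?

Pre-subsidy: 596 - 8P = -105 + 5.5P gives P* = 1402/27, Q* = 4876/27.
With the rebate, buyers effectively pay Pb = Ps − 28, where Ps is the price sellers receive.
Demand in terms of Ps becomes Qd = 596 − 8(Ps − 28) = 820 - 8Ps. Setting this equal to supply: 820 - 8Ps = -105 + 5.5Ps, so Ps = 1850/27.
Buyers pay Pb = 1850/27 − 28 = 1094/27; Q' = -105 + 5.5·(1850/27) = 7340/27.

Buyers pay 1094/27; sellers receive 1850/27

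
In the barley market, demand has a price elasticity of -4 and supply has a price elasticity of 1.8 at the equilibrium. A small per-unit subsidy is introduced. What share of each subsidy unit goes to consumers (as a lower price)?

For a small subsidy around the equilibrium, the benefit split depends on the relative slopes, which at a point are proportional to the elasticities.
Buyer share = εs/(εs + |εd|) = 1.8/(1.8 + 4) = 9/29; seller share = |εd|/(εs + |εd|) = 20/29.

Consumer share = 9/29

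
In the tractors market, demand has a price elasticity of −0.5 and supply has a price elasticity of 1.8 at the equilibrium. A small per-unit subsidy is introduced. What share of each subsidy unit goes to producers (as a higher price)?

For a small subsidy around the equilibrium, the benefit split depends on the relative slopes, which at a point are proportional to the elasticities.
Buyer share = εs/(εs + |εd|) = 1.8/(1.8 + 0.5) = 18/23; seller share = |εd|/(εs + |εd|) = 5/23.
So producers capture 5/23 of the subsidy.

Producer share = 5/23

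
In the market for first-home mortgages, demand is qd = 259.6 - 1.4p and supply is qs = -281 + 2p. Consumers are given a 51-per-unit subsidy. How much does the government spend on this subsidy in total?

Government cost = 4029

Pre-subsidy: 259.6 - 1.4p = -281 + 2p gives p* = 159, q* = 37.
With the rebate, buyers effectively pay pb = ps − 51, where ps is the price sellers receive.
Demand in terms of ps becomes qd = 259.6 − 1.4(ps − 51) = 331 - 1.4ps. Setting this equal to supply: 331 - 1.4ps = -281 + 2ps, so ps = 180.
Buyers pay pb = 180 − 51 = 129; q' = -281 + 2·180 = 79.
Government outlay = subsidy × quantity = 51 × 79 = 4029.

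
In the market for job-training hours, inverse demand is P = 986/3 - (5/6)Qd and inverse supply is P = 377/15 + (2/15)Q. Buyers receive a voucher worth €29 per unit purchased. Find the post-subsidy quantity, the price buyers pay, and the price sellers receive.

Pre-subsidy: 986/3 - (5/6)Q = 377/15 + (2/15)Q gives Q* = 314 and P* = 67.
With the rebate, buyers effectively pay Pb = Ps − 29, where Ps is the price sellers receive.
On the curves, Pb = 986/3 - (5/6)Q and Ps = 377/15 + (2/15)Q; the wedge Ps − Pb = 29 gives 377/15 + (2/15)Q − (986/3 - (5/6)Q) = 29, so Q' = 344.
Then Pb = 986/3 − (5/6)·344 = 42 and Ps = 377/15 + (2/15)·344 = 71.

Q' = 344; buyers pay €42; sellers receive €71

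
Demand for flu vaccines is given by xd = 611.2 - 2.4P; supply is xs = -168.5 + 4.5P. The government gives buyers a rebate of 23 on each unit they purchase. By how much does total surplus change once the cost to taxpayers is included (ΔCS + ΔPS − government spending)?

Net change in total surplus = -414

Pre-subsidy: 611.2 - 2.4P = -168.5 + 4.5P gives P* = 113, x* = 340.
With the rebate, buyers effectively pay Pb = Ps − 23, where Ps is the price sellers receive.
Demand in terms of Ps becomes xd = 611.2 − 2.4(Ps − 23) = 666.4 - 2.4Ps. Setting this equal to supply: 666.4 - 2.4Ps = -168.5 + 4.5Ps, so Ps = 121.
Buyers pay Pb = 121 − 23 = 98; x' = -168.5 + 4.5·121 = 376.
ΔCS = ½(340 + 376)(113 − 98) = 5370; ΔPS = ½(340 + 376)(121 − 113) = 2864.
Government spending = 23 × 376 = 8648.
Net change = 5370 + 2864 − 8648 = -414. The loss equals the DWL triangle ½·23·36.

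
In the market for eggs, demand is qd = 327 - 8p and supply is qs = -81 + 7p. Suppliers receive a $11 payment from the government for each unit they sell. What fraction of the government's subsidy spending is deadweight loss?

Pre-subsidy: 327 - 8p = -81 + 7p gives p* = 27.2, q* = 109.4.
With the subsidy, sellers receive ps = pb + 11 for each unit, where pb is the price buyers pay.
Supply in terms of pb becomes qs = -81 + 7(pb + 11) = -4 + 7pb. Setting this equal to demand: 327 - 8pb = -4 + 7pb, so pb = 331/15.
Sellers receive ps = 331/15 + 11 = 496/15; q' = 327 − 8·(331/15) = 2257/15.
ΔCS = ½(109.4 + 2257/15)(27.2 − 331/15) = 150073/225; ΔPS = ½(109.4 + 2257/15)(496/15 − 27.2) = 171512/225.
Government spending = 11 × 2257/15 = 24827/15.
DWL = ½ × 11 × (2257/15 − 109.4) = 3388/15; fraction = (3388/15) / (24827/15) = 308/2257.

DWL / government spending = 308/2257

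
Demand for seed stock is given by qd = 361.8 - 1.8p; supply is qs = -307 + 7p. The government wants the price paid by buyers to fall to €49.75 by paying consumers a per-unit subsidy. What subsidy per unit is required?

At a buyer price of 49.75, quantity demanded is 361.8 − 1.8·49.75 = 272.25.
Sellers supply 272.25 only when they receive ps with -307 + 7·ps = 272.25, i.e. ps = 82.75.
s = ps − pb = 82.75 − 49.75 = 33.

Required subsidy s = €33 per unit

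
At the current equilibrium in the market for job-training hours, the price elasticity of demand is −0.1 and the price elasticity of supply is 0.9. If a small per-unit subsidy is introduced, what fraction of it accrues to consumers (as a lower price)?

For a small subsidy around the equilibrium, the benefit split depends on the relative slopes, which at a point are proportional to the elasticities.
Buyer share = εs/(εs + |εd|) = 0.9/(0.9 + 0.1) = 0.9; seller share = |εd|/(εs + |εd|) = 0.1.

Consumer share = 0.9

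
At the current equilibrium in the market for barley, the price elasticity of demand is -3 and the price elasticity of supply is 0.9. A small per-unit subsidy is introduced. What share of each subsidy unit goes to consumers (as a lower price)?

For a small subsidy around the equilibrium, the benefit split depends on the relative slopes, which at a point are proportional to the elasticities.
Buyer share = εs/(εs + |εd|) = 0.9/(0.9 + 3) = 3/13; seller share = |εd|/(εs + |εd|) = 10/13.

Consumer share = 3/13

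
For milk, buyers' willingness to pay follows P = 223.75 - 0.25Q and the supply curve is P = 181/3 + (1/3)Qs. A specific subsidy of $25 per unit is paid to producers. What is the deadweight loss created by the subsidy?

Deadweight loss = 3750/7

Pre-subsidy: 223.75 - 0.25Q = 181/3 + (1/3)Q gives Q* = 1961/7 and P* = 1076/7.
With the subsidy, sellers receive Ps = Pb + 25 for each unit, where Pb is the price buyers pay.
On the curves, Pb = 223.75 - 0.25Q and Ps = 181/3 + (1/3)Q; the wedge Ps − Pb = 25 gives 181/3 + (1/3)Q − (223.75 - 0.25Q) = 25, so Q' = 323.
Then Pb = 223.75 − 0.25·323 = 143 and Ps = 181/3 + (1/3)·323 = 168.
The subsidy expands output by 323 − 1961/7 = 300/7 past the efficient level; on those units the gap between marginal cost and willingness to pay runs from 0 up to 25.
DWL = ½ × 25 × 300/7 = 3750/7.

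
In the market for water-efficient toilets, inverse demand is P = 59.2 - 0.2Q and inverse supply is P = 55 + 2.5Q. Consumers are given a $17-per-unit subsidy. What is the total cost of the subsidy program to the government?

Government cost = 3604/27

Pre-subsidy: 59.2 - 0.2Q = 55 + 2.5Q gives Q* = 14/9 and P* = 530/9.
With the rebate, buyers effectively pay Pb = Ps − 17, where Ps is the price sellers receive.
On the curves, Pb = 59.2 - 0.2Q and Ps = 55 + 2.5Q; the wedge Ps − Pb = 17 gives 55 + 2.5Q − (59.2 - 0.2Q) = 17, so Q' = 212/27.
Then Pb = 59.2 − 0.2·(212/27) = 1556/27 and Ps = 55 + 2.5·(212/27) = 2015/27.
Government outlay = subsidy × quantity = 17 × 212/27 = 3604/27.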